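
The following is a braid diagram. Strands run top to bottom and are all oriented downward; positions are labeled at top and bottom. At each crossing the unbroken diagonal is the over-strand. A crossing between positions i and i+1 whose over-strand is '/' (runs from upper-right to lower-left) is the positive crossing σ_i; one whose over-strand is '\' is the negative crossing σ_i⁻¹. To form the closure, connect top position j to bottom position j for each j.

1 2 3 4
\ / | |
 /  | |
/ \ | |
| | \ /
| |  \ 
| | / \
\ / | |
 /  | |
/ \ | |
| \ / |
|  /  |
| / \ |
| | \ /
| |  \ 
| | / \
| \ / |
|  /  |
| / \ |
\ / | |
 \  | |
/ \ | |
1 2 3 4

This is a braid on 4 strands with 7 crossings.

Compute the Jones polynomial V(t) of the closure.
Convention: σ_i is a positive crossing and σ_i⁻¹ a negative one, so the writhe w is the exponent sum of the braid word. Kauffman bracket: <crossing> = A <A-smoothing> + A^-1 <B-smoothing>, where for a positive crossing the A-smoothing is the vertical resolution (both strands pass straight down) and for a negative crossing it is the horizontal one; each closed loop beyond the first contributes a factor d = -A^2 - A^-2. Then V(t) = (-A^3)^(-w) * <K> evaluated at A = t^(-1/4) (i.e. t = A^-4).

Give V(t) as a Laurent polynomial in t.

t^2 - t + 1 - t^-1 + t^-2

Derivation:
Reading the diagram top to bottom ('/'-over between positions i,i+1 = s_i, '\'-over = s_i^-1): braid word = s1 s3^-1 s1 s2 s3^-1 s2 s1^-1.
The presented braid s1 s3^-1 s1 s2 s3^-1 s2 s1^-1 on 4 strands reduces by inverse Markov moves (closure unchanged at each step):
  Deconjugate: the word is γ·β·γ⁻¹ with γ = s1 (prefix) and γ⁻¹ = s1^-1 (suffix); strip both.
Reduced to β = s3^-1 s1 s2 s3^-1 s2 on 4 strands, 5 crossings.
Compute on β:
Braid: s3^-1 s1 s2 s3^-1 s2 on 4 strands, 5 crossings.
Writhe w = (#positive) - (#negative) = 3 - 2 = 1.
State-sum expansion of <K>. There are 2^5 = 32 states.
Smooth each crossing (0=||, 1=⌣⌢); contribution A^(Σ sign_k(1-2s_k)) * d^(L-1).
  state 00000: A-exp=+1, loops=4, term = A^1 * d^3
  state 00001: A-exp=-1, loops=3, term = A^-1 * d^2
  state 00010: A-exp=+3, loops=3, term = A^3 * d^2
  state 00011: A-exp=+1, loops=2, term = A^1 * d^1
  state 00100: A-exp=-1, loops=3, term = A^-1 * d^2
  state 00101: A-exp=-3, loops=4, term = A^-3 * d^3
  state 00110: A-exp=+1, loops=2, term = A^1 * d^1
  state 00111: A-exp=-1, loops=3, term = A^-1 * d^2
  state 01000: A-exp=-1, loops=3, term = A^-1 * d^2
  state 01001: A-exp=-3, loops=2, term = A^-3 * d^1
  state 01010: A-exp=+1, loops=2, term = A^1 * d^1
  state 01011: A-exp=-1, loops=1, term = A^-1 * d^0
  state 01100: A-exp=-3, loops=2, term = A^-3 * d^1
  state 01101: A-exp=-5, loops=3, term = A^-5 * d^2
  state 01110: A-exp=-1, loops=1, term = A^-1 * d^0
  state 01111: A-exp=-3, loops=2, term = A^-3 * d^1
  state 10000: A-exp=+3, loops=3, term = A^3 * d^2
  state 10001: A-exp=+1, loops=2, term = A^1 * d^1
  state 10010: A-exp=+5, loops=4, term = A^5 * d^3
  state 10011: A-exp=+3, loops=3, term = A^3 * d^2
  state 10100: A-exp=+1, loops=2, term = A^1 * d^1
  state 10101: A-exp=-1, loops=3, term = A^-1 * d^2
  state 10110: A-exp=+3, loops=3, term = A^3 * d^2
  state 10111: A-exp=+1, loops=2, term = A^1 * d^1
  state 11000: A-exp=+1, loops=2, term = A^1 * d^1
  state 11001: A-exp=-1, loops=1, term = A^-1 * d^0
  state 11010: A-exp=+3, loops=3, term = A^3 * d^2
  state 11011: A-exp=+1, loops=2, term = A^1 * d^1
  state 11100: A-exp=-1, loops=1, term = A^-1 * d^0
  state 11101: A-exp=-3, loops=2, term = A^-3 * d^1
  state 11110: A-exp=+1, loops=2, term = A^1 * d^1
  state 11111: A-exp=-1, loops=1, term = A^-1 * d^0
Collect the terms by A-exponent (count of states per loop number):
Powers of d = -A^2 - A^-2: d^2 = A^4 + 2 + A^-4; d^3 = -A^6 - 3*A^2 - 3*A^-2 - A^-6.
  A^5 * (d^3) = -A^11 - 3*A^7 - 3*A^3 - A^-1
  A^3 * (5*d^2) = 5*A^7 + 10*A^3 + 5*A^-1
  A^1 * (9*d + d^3) = -A^7 - 12*A^3 - 12*A^-1 - A^-5
  A^-1 * (5 + 5*d^2) = 5*A^3 + 15*A^-1 + 5*A^-5
  A^-3 * (4*d + d^3) = -A^3 - 7*A^-1 - 7*A^-5 - A^-9
  A^-5 * (d^2) = A^-1 + 2*A^-5 + A^-9
Summing the groups: <K> = -A^11 + A^7 - A^3 + A^-1 - A^-5
Normalise by the writhe: (-A^3)^(-w) = (-A^3)^(-1) = -A^-3, so f(A) = -A^-3 * <K> = A^8 - A^4 + 1 - A^-4 + A^-8.
Substitute A = t^(-1/4), i.e. A^e → t^(-e/4): V(t) = t^2 - t + 1 - t^-1 + t^-2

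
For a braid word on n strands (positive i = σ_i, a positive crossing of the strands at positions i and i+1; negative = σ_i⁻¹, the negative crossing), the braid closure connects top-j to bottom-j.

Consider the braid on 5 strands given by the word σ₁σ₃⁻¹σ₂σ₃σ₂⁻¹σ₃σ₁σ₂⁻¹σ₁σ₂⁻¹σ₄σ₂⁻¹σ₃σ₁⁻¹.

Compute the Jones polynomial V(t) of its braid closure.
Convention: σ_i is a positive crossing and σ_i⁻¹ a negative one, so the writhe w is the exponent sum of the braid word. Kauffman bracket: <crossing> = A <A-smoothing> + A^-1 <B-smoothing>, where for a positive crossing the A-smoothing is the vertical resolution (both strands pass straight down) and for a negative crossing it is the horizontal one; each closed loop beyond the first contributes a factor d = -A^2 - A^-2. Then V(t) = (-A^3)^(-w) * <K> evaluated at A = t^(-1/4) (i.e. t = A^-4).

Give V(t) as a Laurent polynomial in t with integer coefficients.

The presented braid s1 s3^-1 s2 s3 s2^-1 s3 s1 s2^-1 s1 s2^-1 s4 s2^-1 s3 s1^-1 on 5 strands reduces by inverse Markov moves (closure unchanged at each step):
  Deconjugate: the word is γ·β·γ⁻¹ with γ = s1 s3^-1 (prefix) and γ⁻¹ = s3 s1^-1 (suffix); strip both.
  Deconjugate: the word is γ·β·γ⁻¹ with γ = s2 (prefix) and γ⁻¹ = s2^-1 (suffix); strip both.
  Destabilize: the word has the form β·s4 where s4 occurs only as the final letter (β ∈ B_4); drop it and the last strand → 4 strands.
Reduced to β = s3 s2^-1 s3 s1 s2^-1 s1 s2^-1 on 4 strands, 7 crossings.
Compute on β:
Braid: s3 s2^-1 s3 s1 s2^-1 s1 s2^-1 on 4 strands, 7 crossings.
Writhe w = (#positive) - (#negative) = 4 - 3 = 1.
Enumerate smoothing states for the bracket polynomial. There are 2^7 = 128 states.
Each crossing splits two ways (0=vertical, 1=horizontal). The state's weight is A^(#A-smoothings - #B-smoothings) * d^(loops - 1).
Tabulate the states by total A-exponent and number of loops L (A-exp: L × count):
  A^7: L=5 ×1
  A^5: L=4 ×7
  A^3: L=3 ×21
  A^1: L=2 ×32, L=4 ×3
  A^-1: L=1 ×21, L=3 ×14
  A^-3: L=2 ×19, L=4 ×2
  A^-5: L=3 ×7
  A^-7: L=4 ×1
Each group contributes A^e * Σ count * d^(L-1):
Powers of d = -A^2 - A^-2: d^2 = A^4 + 2 + A^-4; d^3 = -A^6 - 3*A^2 - 3*A^-2 - A^-6; d^4 = A^8 + 4*A^4 + 6 + 4*A^-4 + A^-8.
  A^7 * (d^4) = A^15 + 4*A^11 + 6*A^7 + 4*A^3 + A^-1
  A^5 * (7*d^3) = -7*A^11 - 21*A^7 - 21*A^3 - 7*A^-1
  A^3 * (21*d^2) = 21*A^7 + 42*A^3 + 21*A^-1
  A^1 * (32*d + 3*d^3) = -3*A^7 - 41*A^3 - 41*A^-1 - 3*A^-5
  A^-1 * (21 + 14*d^2) = 14*A^3 + 49*A^-1 + 14*A^-5
  A^-3 * (19*d + 2*d^3) = -2*A^3 - 25*A^-1 - 25*A^-5 - 2*A^-9
  A^-5 * (7*d^2) = 7*A^-1 + 14*A^-5 + 7*A^-9
  A^-7 * (d^3) = -A^-1 - 3*A^-5 - 3*A^-9 - A^-13
Summing the groups: <K> = A^15 - 3*A^11 + 3*A^7 - 4*A^3 + 4*A^-1 - 3*A^-5 + 2*A^-9 - A^-13
Normalise by the writhe: (-A^3)^(-w) = (-A^3)^(-1) = -A^-3, so f(A) = -A^-3 * <K> = -A^12 + 3*A^8 - 3*A^4 + 4 - 4*A^-4 + 3*A^-8 - 2*A^-12 + A^-16.
Substitute A = t^(-1/4), i.e. A^e → t^(-e/4): V(t) = t^4 - 2*t^3 + 3*t^2 - 4*t + 4 - 3*t^-1 + 3*t^-2 - t^-3

Answer: t^4 - 2*t^3 + 3*t^2 - 4*t + 4 - 3*t^-1 + 3*t^-2 - t^-3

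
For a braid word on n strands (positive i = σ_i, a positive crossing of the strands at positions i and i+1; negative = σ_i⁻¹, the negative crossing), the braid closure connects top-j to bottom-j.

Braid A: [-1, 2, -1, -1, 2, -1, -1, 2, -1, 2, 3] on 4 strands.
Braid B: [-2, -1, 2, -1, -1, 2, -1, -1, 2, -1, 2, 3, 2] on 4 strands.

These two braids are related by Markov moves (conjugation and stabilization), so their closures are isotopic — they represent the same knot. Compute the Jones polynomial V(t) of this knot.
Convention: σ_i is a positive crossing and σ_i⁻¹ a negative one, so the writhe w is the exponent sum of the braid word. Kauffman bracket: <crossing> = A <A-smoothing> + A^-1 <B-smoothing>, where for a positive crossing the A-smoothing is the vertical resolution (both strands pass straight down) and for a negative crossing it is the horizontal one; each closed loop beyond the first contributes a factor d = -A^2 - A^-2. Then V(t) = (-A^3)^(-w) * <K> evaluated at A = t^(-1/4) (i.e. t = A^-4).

t^3 - 4*t^2 + 8*t - 11 + 15*t^-1 - 16*t^-2 + 15*t^-3 - 12*t^-4 + 8*t^-5 - 4*t^-6 + t^-7

Derivation:
Markov-equivalent braids have isotopic closures, hence identical knot invariants. Strip the Markov moves from each word to reach a common short braid β, then compute V(t) once on β.
Braid A: s1^-1 s2 s1^-1 s1^-1 s2 s1^-1 s1^-1 s2 s1^-1 s2 s3 on 4 strands reduces by inverse Markov moves (closure unchanged at each step):
  Destabilize: the word has the form β·s3 where s3 occurs only as the final letter (β ∈ B_3); drop it and the last strand → 3 strands.
Reduced to β = s1^-1 s2 s1^-1 s1^-1 s2 s1^-1 s1^-1 s2 s1^-1 s2 on 3 strands, 10 crossings.
Braid B: s2^-1 s1^-1 s2 s1^-1 s1^-1 s2 s1^-1 s1^-1 s2 s1^-1 s2 s3 s2 on 4 strands reduces by inverse Markov moves (closure unchanged at each step):
  Deconjugate: the word is γ·β·γ⁻¹ with γ = s2^-1 (prefix) and γ⁻¹ = s2 (suffix); strip both.
  Destabilize: the word has the form β·s3 where s3 occurs only as the final letter (β ∈ B_3); drop it and the last strand → 3 strands.
Reduced to β = s1^-1 s2 s1^-1 s1^-1 s2 s1^-1 s1^-1 s2 s1^-1 s2 on 3 strands, 10 crossings.
Both give the same β = s1^-1 s2 s1^-1 s1^-1 s2 s1^-1 s1^-1 s2 s1^-1 s2 on 3 strands, so one state sum suffices:
Braid: s1^-1 s2 s1^-1 s1^-1 s2 s1^-1 s1^-1 s2 s1^-1 s2 on 3 strands, 10 crossings.
Writhe w = (#positive) - (#negative) = 4 - 6 = -2.
Enumerate smoothing states for the bracket polynomial. There are 2^10 = 1024 states.
Each crossing splits two ways (0=vertical, 1=horizontal). The state's weight is A^(#A-smoothings - #B-smoothings) * d^(loops - 1).
Tabulate the states by total A-exponent and number of loops L (A-exp: L × count):
  A^10: L=7 ×1
  A^8: L=6 ×10
  A^6: L=5 ×45
  A^4: L=4 ×118, L=6 ×2
  A^2: L=3 ×193, L=5 ×17
  A^0: L=2 ×192, L=4 ×59, L=6 ×1
  A^-2: L=1 ×95, L=3 ×108, L=5 ×7
  A^-4: L=2 ×95, L=4 ×25
  A^-6: L=3 ×43, L=5 ×2
  A^-8: L=4 ×10
  A^-10: L=5 ×1
Each group contributes A^e * Σ count * d^(L-1):
Powers of d = -A^2 - A^-2: d^2 = A^4 + 2 + A^-4; d^3 = -A^6 - 3*A^2 - 3*A^-2 - A^-6; d^4 = A^8 + 4*A^4 + 6 + 4*A^-4 + A^-8; d^5 = -A^10 - 5*A^6 - 10*A^2 - 10*A^-2 - 5*A^-6 - A^-10; d^6 = A^12 + 6*A^8 + 15*A^4 + 20 + 15*A^-4 + 6*A^-8 + A^-12.
  A^10 * (d^6) = A^22 + 6*A^18 + 15*A^14 + 20*A^10 + 15*A^6 + 6*A^2 + A^-2
  A^8 * (10*d^5) = -10*A^18 - 50*A^14 - 100*A^10 - 100*A^6 - 50*A^2 - 10*A^-2
  A^6 * (45*d^4) = 45*A^14 + 180*A^10 + 270*A^6 + 180*A^2 + 45*A^-2
  A^4 * (118*d^3 + 2*d^5) = -2*A^14 - 128*A^10 - 374*A^6 - 374*A^2 - 128*A^-2 - 2*A^-6
  A^2 * (193*d^2 + 17*d^4) = 17*A^10 + 261*A^6 + 488*A^2 + 261*A^-2 + 17*A^-6
  A^0 * (192*d + 59*d^3 + d^5) = -A^10 - 64*A^6 - 379*A^2 - 379*A^-2 - 64*A^-6 - A^-10
  A^-2 * (95 + 108*d^2 + 7*d^4) = 7*A^6 + 136*A^2 + 353*A^-2 + 136*A^-6 + 7*A^-10
  A^-4 * (95*d + 25*d^3) = -25*A^2 - 170*A^-2 - 170*A^-6 - 25*A^-10
  A^-6 * (43*d^2 + 2*d^4) = 2*A^2 + 51*A^-2 + 98*A^-6 + 51*A^-10 + 2*A^-14
  A^-8 * (10*d^3) = -10*A^-2 - 30*A^-6 - 30*A^-10 - 10*A^-14
  A^-10 * (d^4) = A^-2 + 4*A^-6 + 6*A^-10 + 4*A^-14 + A^-18
Summing the groups: <K> = A^22 - 4*A^18 + 8*A^14 - 12*A^10 + 15*A^6 - 16*A^2 + 15*A^-2 - 11*A^-6 + 8*A^-10 - 4*A^-14 + A^-18
Normalise by the writhe: (-A^3)^(-w) = (-A^3)^(2) = A^6, so f(A) = A^6 * <K> = A^28 - 4*A^24 + 8*A^20 - 12*A^16 + 15*A^12 - 16*A^8 + 15*A^4 - 11 + 8*A^-4 - 4*A^-8 + A^-12.
Substitute A = t^(-1/4), i.e. A^e → t^(-e/4): V(t) = t^3 - 4*t^2 + 8*t - 11 + 15*t^-1 - 16*t^-2 + 15*t^-3 - 12*t^-4 + 8*t^-5 - 4*t^-6 + t^-7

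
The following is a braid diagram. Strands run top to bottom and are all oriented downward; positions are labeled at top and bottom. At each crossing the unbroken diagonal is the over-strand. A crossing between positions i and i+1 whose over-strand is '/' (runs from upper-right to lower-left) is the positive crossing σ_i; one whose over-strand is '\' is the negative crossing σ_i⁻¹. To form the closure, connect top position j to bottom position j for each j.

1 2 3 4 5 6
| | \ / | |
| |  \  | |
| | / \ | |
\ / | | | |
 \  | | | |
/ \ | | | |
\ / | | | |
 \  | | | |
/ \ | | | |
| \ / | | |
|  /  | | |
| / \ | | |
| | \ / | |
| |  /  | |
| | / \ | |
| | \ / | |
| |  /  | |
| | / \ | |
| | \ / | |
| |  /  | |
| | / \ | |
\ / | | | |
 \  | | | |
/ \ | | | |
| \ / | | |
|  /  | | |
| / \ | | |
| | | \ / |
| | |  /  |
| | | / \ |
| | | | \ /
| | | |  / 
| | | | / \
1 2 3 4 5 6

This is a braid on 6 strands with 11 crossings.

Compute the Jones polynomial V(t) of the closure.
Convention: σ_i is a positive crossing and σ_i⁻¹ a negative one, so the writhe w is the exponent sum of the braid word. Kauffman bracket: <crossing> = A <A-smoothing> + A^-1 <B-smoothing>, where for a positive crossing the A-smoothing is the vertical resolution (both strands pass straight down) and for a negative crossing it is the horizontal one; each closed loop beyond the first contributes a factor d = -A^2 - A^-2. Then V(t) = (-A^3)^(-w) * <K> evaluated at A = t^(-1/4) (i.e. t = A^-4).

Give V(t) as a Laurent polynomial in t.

Reading the diagram top to bottom ('/'-over between positions i,i+1 = s_i, '\'-over = s_i^-1): braid word = s3^-1 s1^-1 s1^-1 s2 s3 s3 s3 s1^-1 s2 s4 s5.
The presented braid s3^-1 s1^-1 s1^-1 s2 s3 s3 s3 s1^-1 s2 s4 s5 on 6 strands reduces by inverse Markov moves (closure unchanged at each step):
  Destabilize: the word has the form β·s5 where s5 occurs only as the final letter (β ∈ B_5); drop it and the last strand → 5 strands.
  Destabilize: the word has the form β·s4 where s4 occurs only as the final letter (β ∈ B_4); drop it and the last strand → 4 strands.
Reduced to β = s3^-1 s1^-1 s1^-1 s2 s3 s3 s3 s1^-1 s2 on 4 strands, 9 crossings.
Compute on β:
Braid: s3^-1 s1^-1 s1^-1 s2 s3 s3 s3 s1^-1 s2 on 4 strands, 9 crossings.
Writhe w = (#positive) - (#negative) = 5 - 4 = 1.
State-sum expansion of <K>. There are 2^9 = 512 states.
Each crossing splits two ways (0=vertical, 1=horizontal). The state's weight is A^(#A-smoothings - #B-smoothings) * d^(loops - 1).
Tabulate the states by total A-exponent and number of loops L (A-exp: L × count):
  A^9: L=4 ×1
  A^7: L=3 ×5, L=5 ×4
  A^5: L=2 ×10, L=4 ×23, L=6 ×3
  A^3: L=1 ×8, L=3 ×57, L=5 ×18, L=7 ×1
  A^1: L=2 ×70, L=4 ×50, L=6 ×6
  A^-1: L=1 ×33, L=3 ×75, L=5 ×18
  A^-3: L=2 ×51, L=4 ×32, L=6 ×1
  A^-5: L=3 ×32, L=5 ×4
  A^-7: L=4 ×9
  A^-9: L=5 ×1
Each group contributes A^e * Σ count * d^(L-1):
Powers of d = -A^2 - A^-2: d^2 = A^4 + 2 + A^-4; d^3 = -A^6 - 3*A^2 - 3*A^-2 - A^-6; d^4 = A^8 + 4*A^4 + 6 + 4*A^-4 + A^-8; d^5 = -A^10 - 5*A^6 - 10*A^2 - 10*A^-2 - 5*A^-6 - A^-10; d^6 = A^12 + 6*A^8 + 15*A^4 + 20 + 15*A^-4 + 6*A^-8 + A^-12.
  A^9 * (d^3) = -A^15 - 3*A^11 - 3*A^7 - A^3
  A^7 * (5*d^2 + 4*d^4) = 4*A^15 + 21*A^11 + 34*A^7 + 21*A^3 + 4*A^-1
  A^5 * (10*d + 23*d^3 + 3*d^5) = -3*A^15 - 38*A^11 - 109*A^7 - 109*A^3 - 38*A^-1 - 3*A^-5
  A^3 * (8 + 57*d^2 + 18*d^4 + d^6) = A^15 + 24*A^11 + 144*A^7 + 250*A^3 + 144*A^-1 + 24*A^-5 + A^-9
  A^1 * (70*d + 50*d^3 + 6*d^5) = -6*A^11 - 80*A^7 - 280*A^3 - 280*A^-1 - 80*A^-5 - 6*A^-9
  A^-1 * (33 + 75*d^2 + 18*d^4) = 18*A^7 + 147*A^3 + 291*A^-1 + 147*A^-5 + 18*A^-9
  A^-3 * (51*d + 32*d^3 + d^5) = -A^7 - 37*A^3 - 157*A^-1 - 157*A^-5 - 37*A^-9 - A^-13
  A^-5 * (32*d^2 + 4*d^4) = 4*A^3 + 48*A^-1 + 88*A^-5 + 48*A^-9 + 4*A^-13
  A^-7 * (9*d^3) = -9*A^-1 - 27*A^-5 - 27*A^-9 - 9*A^-13
  A^-9 * (d^4) = A^-1 + 4*A^-5 + 6*A^-9 + 4*A^-13 + A^-17
Summing the groups: <K> = A^15 - 2*A^11 + 3*A^7 - 5*A^3 + 4*A^-1 - 4*A^-5 + 3*A^-9 - 2*A^-13 + A^-17
Normalise by the writhe: (-A^3)^(-w) = (-A^3)^(-1) = -A^-3, so f(A) = -A^-3 * <K> = -A^12 + 2*A^8 - 3*A^4 + 5 - 4*A^-4 + 4*A^-8 - 3*A^-12 + 2*A^-16 - A^-20.
Substitute A = t^(-1/4), i.e. A^e → t^(-e/4): V(t) = -t^5 + 2*t^4 - 3*t^3 + 4*t^2 - 4*t + 5 - 3*t^-1 + 2*t^-2 - t^-3

Answer: -t^5 + 2*t^4 - 3*t^3 + 4*t^2 - 4*t + 5 - 3*t^-1 + 2*t^-2 - t^-3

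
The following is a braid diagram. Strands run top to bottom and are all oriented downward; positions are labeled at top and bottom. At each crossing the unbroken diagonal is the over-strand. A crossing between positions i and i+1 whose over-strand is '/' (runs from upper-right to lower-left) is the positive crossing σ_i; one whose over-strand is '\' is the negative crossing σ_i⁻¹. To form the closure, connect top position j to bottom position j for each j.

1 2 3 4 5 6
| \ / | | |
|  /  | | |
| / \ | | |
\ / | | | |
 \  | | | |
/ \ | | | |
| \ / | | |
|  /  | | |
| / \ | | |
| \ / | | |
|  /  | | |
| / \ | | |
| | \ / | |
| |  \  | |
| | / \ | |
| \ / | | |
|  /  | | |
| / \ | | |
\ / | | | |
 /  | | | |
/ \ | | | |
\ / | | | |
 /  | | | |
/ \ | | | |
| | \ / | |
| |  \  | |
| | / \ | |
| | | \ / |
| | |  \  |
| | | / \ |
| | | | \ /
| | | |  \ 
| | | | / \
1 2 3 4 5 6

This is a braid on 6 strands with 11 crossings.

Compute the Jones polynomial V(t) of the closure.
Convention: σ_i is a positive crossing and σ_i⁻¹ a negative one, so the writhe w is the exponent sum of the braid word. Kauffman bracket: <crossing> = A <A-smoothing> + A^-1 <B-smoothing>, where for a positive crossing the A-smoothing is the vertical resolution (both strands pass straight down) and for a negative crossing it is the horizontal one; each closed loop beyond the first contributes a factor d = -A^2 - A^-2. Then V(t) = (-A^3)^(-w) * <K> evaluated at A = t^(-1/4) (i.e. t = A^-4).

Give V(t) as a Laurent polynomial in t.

t^7 - 2*t^6 + 3*t^5 - 5*t^4 + 5*t^3 - 4*t^2 + 4*t - 2 + t^-1

Derivation:
Reading the diagram top to bottom ('/'-over between positions i,i+1 = s_i, '\'-over = s_i^-1): braid word = s2 s1^-1 s2 s2 s3^-1 s2 s1 s1 s3^-1 s4^-1 s5^-1.
The presented braid s2 s1^-1 s2 s2 s3^-1 s2 s1 s1 s3^-1 s4^-1 s5^-1 on 6 strands reduces by inverse Markov moves (closure unchanged at each step):
  Destabilize: the word has the form β·s5^-1 where s5^-1 occurs only as the final letter (β ∈ B_5); drop it and the last strand → 5 strands.
  Destabilize: the word has the form β·s4^-1 where s4^-1 occurs only as the final letter (β ∈ B_4); drop it and the last strand → 4 strands.
Reduced to β = s2 s1^-1 s2 s2 s3^-1 s2 s1 s1 s3^-1 on 4 strands, 9 crossings.
Compute on β:
Braid: s2 s1^-1 s2 s2 s3^-1 s2 s1 s1 s3^-1 on 4 strands, 9 crossings.
Writhe w = (#positive) - (#negative) = 6 - 3 = 3.
State-sum expansion of <K>. There are 2^9 = 512 states.
Each crossing splits two ways (0=vertical, 1=horizontal). The state's weight is A^(#A-smoothings - #B-smoothings) * d^(loops - 1).
Tabulate the states by total A-exponent and number of loops L (A-exp: L × count):
  A^9: L=3 ×1
  A^7: L=2 ×6, L=4 ×3
  A^5: L=1 ×11, L=3 ×24, L=5 ×1
  A^3: L=2 ×68, L=4 ×16
  A^1: L=1 ×38, L=3 ×85, L=5 ×3
  A^-1: L=2 ×77, L=4 ×49
  A^-3: L=3 ×69, L=5 ×15
  A^-5: L=4 ×34, L=6 ×2
  A^-7: L=5 ×9
  A^-9: L=6 ×1
Each group contributes A^e * Σ count * d^(L-1):
Powers of d = -A^2 - A^-2: d^2 = A^4 + 2 + A^-4; d^3 = -A^6 - 3*A^2 - 3*A^-2 - A^-6; d^4 = A^8 + 4*A^4 + 6 + 4*A^-4 + A^-8; d^5 = -A^10 - 5*A^6 - 10*A^2 - 10*A^-2 - 5*A^-6 - A^-10.
  A^9 * (d^2) = A^13 + 2*A^9 + A^5
  A^7 * (6*d + 3*d^3) = -3*A^13 - 15*A^9 - 15*A^5 - 3*A
  A^5 * (11 + 24*d^2 + d^4) = A^13 + 28*A^9 + 65*A^5 + 28*A + A^-3
  A^3 * (68*d + 16*d^3) = -16*A^9 - 116*A^5 - 116*A - 16*A^-3
  A^1 * (38 + 85*d^2 + 3*d^4) = 3*A^9 + 97*A^5 + 226*A + 97*A^-3 + 3*A^-7
  A^-1 * (77*d + 49*d^3) = -49*A^5 - 224*A - 224*A^-3 - 49*A^-7
  A^-3 * (69*d^2 + 15*d^4) = 15*A^5 + 129*A + 228*A^-3 + 129*A^-7 + 15*A^-11
  A^-5 * (34*d^3 + 2*d^5) = -2*A^5 - 44*A - 122*A^-3 - 122*A^-7 - 44*A^-11 - 2*A^-15
  A^-7 * (9*d^4) = 9*A + 36*A^-3 + 54*A^-7 + 36*A^-11 + 9*A^-15
  A^-9 * (d^5) = -A - 5*A^-3 - 10*A^-7 - 10*A^-11 - 5*A^-15 - A^-19
Summing the groups: <K> = -A^13 + 2*A^9 - 4*A^5 + 4*A - 5*A^-3 + 5*A^-7 - 3*A^-11 + 2*A^-15 - A^-19
Normalise by the writhe: (-A^3)^(-w) = (-A^3)^(-3) = -A^-9, so f(A) = -A^-9 * <K> = A^4 - 2 + 4*A^-4 - 4*A^-8 + 5*A^-12 - 5*A^-16 + 3*A^-20 - 2*A^-24 + A^-28.
Substitute A = t^(-1/4), i.e. A^e → t^(-e/4): V(t) = t^7 - 2*t^6 + 3*t^5 - 5*t^4 + 5*t^3 - 4*t^2 + 4*t - 2 + t^-1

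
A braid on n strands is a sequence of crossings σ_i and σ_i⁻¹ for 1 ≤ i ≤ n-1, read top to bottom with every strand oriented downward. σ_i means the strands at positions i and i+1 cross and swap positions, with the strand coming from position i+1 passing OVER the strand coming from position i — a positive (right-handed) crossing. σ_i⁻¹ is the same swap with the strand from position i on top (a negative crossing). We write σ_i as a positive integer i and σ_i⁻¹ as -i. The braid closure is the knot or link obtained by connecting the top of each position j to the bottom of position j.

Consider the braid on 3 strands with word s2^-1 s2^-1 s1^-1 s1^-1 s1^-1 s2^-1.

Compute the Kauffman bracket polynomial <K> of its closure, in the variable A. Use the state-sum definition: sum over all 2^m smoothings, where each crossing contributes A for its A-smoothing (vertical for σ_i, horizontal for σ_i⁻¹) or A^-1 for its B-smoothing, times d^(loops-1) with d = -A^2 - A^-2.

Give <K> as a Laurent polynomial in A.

Braid: s2^-1 s2^-1 s1^-1 s1^-1 s1^-1 s2^-1 on 3 strands, 6 crossings.
Writhe w = (#positive) - (#negative) = 0 - 6 = -6.
Computing the Kauffman bracket via state sum. There are 2^6 = 64 states.
Smooth each crossing (0=||, 1=⌣⌢); contribution A^(Σ sign_k(1-2s_k)) * d^(L-1).
Tabulate the states by total A-exponent and number of loops L (A-exp: L × count):
  A^6: L=5 ×1
  A^4: L=4 ×6
  A^2: L=3 ×15
  A^0: L=2 ×18, L=4 ×2
  A^-2: L=1 ×9, L=3 ×6
  A^-4: L=2 ×6
  A^-6: L=3 ×1
Each group contributes A^e * Σ count * d^(L-1):
Powers of d = -A^2 - A^-2: d^2 = A^4 + 2 + A^-4; d^3 = -A^6 - 3*A^2 - 3*A^-2 - A^-6; d^4 = A^8 + 4*A^4 + 6 + 4*A^-4 + A^-8.
  A^6 * (d^4) = A^14 + 4*A^10 + 6*A^6 + 4*A^2 + A^-2
  A^4 * (6*d^3) = -6*A^10 - 18*A^6 - 18*A^2 - 6*A^-2
  A^2 * (15*d^2) = 15*A^6 + 30*A^2 + 15*A^-2
  A^0 * (18*d + 2*d^3) = -2*A^6 - 24*A^2 - 24*A^-2 - 2*A^-6
  A^-2 * (9 + 6*d^2) = 6*A^2 + 21*A^-2 + 6*A^-6
  A^-4 * (6*d) = -6*A^-2 - 6*A^-6
  A^-6 * (d^2) = A^-2 + 2*A^-6 + A^-10
Summing the groups: <K> = A^14 - 2*A^10 + A^6 - 2*A^2 + 2*A^-2 + A^-10

Answer: A^14 - 2*A^10 + A^6 - 2*A^2 + 2*A^-2 + A^-10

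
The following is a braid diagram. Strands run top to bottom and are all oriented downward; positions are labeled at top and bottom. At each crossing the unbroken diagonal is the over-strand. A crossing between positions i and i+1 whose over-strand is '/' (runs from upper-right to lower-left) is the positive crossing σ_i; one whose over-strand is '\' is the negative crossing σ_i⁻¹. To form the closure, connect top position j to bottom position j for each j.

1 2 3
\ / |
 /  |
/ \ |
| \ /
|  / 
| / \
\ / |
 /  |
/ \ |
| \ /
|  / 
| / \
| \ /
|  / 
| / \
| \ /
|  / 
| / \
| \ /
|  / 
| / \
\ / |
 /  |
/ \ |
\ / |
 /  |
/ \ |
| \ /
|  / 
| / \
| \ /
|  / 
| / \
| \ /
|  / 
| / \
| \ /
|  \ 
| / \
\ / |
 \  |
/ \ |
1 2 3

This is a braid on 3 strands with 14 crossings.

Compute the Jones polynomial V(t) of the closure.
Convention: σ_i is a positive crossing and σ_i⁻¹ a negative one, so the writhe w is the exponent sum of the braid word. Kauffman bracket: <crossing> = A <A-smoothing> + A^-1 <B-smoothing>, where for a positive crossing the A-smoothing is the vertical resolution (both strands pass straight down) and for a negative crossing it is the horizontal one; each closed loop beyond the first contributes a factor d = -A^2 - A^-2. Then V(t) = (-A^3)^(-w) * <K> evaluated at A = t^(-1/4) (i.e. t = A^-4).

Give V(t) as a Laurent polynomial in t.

-t^12 + t^11 - t^10 + t^9 - t^8 + t^6 + t^4

Derivation:
Reading the diagram top to bottom ('/'-over between positions i,i+1 = s_i, '\'-over = s_i^-1): braid word = s1 s2 s1 s2 s2 s2 s2 s1 s1 s2 s2 s2 s2^-1 s1^-1.
The presented braid s1 s2 s1 s2 s2 s2 s2 s1 s1 s2 s2 s2 s2^-1 s1^-1 on 3 strands reduces by inverse Markov moves (closure unchanged at each step):
  Deconjugate: the word is γ·β·γ⁻¹ with γ = s1 (prefix) and γ⁻¹ = s1^-1 (suffix); strip both.
  Deconjugate: the word is γ·β·γ⁻¹ with γ = s2 (prefix) and γ⁻¹ = s2^-1 (suffix); strip both.
Reduced to β = s1 s2 s2 s2 s2 s1 s1 s2 s2 s2 on 3 strands, 10 crossings.
Compute on β:
Braid: s1 s2 s2 s2 s2 s1 s1 s2 s2 s2 on 3 strands, 10 crossings.
Writhe w = (#positive) - (#negative) = 10 - 0 = 10.
State-sum expansion of <K>. There are 2^10 = 1024 states.
Each crossing splits two ways (0=vertical, 1=horizontal). The state's weight is A^(#A-smoothings - #B-smoothings) * d^(loops - 1).
Tabulate the states by total A-exponent and number of loops L (A-exp: L × count):
  A^10: L=3 ×1
  A^8: L=2 ×10
  A^6: L=1 ×21, L=3 ×24
  A^4: L=2 ×84, L=4 ×36
  A^2: L=1 ×24, L=3 ×151, L=5 ×35
  A^0: L=2 ×72, L=4 ×159, L=6 ×21
  A^-2: L=3 ×98, L=5 ×105, L=7 ×7
  A^-4: L=4 ×76, L=6 ×43, L=8 ×1
  A^-6: L=5 ×35, L=7 ×10
  A^-8: L=6 ×9, L=8 ×1
  A^-10: L=7 ×1
Each group contributes A^e * Σ count * d^(L-1):
Powers of d = -A^2 - A^-2: d^2 = A^4 + 2 + A^-4; d^3 = -A^6 - 3*A^2 - 3*A^-2 - A^-6; d^4 = A^8 + 4*A^4 + 6 + 4*A^-4 + A^-8; d^5 = -A^10 - 5*A^6 - 10*A^2 - 10*A^-2 - 5*A^-6 - A^-10; d^6 = A^12 + 6*A^8 + 15*A^4 + 20 + 15*A^-4 + 6*A^-8 + A^-12; d^7 = -A^14 - 7*A^10 - 21*A^6 - 35*A^2 - 35*A^-2 - 21*A^-6 - 7*A^-10 - A^-14.
  A^10 * (d^2) = A^14 + 2*A^10 + A^6
  A^8 * (10*d) = -10*A^10 - 10*A^6
  A^6 * (21 + 24*d^2) = 24*A^10 + 69*A^6 + 24*A^2
  A^4 * (84*d + 36*d^3) = -36*A^10 - 192*A^6 - 192*A^2 - 36*A^-2
  A^2 * (24 + 151*d^2 + 35*d^4) = 35*A^10 + 291*A^6 + 536*A^2 + 291*A^-2 + 35*A^-6
  A^0 * (72*d + 159*d^3 + 21*d^5) = -21*A^10 - 264*A^6 - 759*A^2 - 759*A^-2 - 264*A^-6 - 21*A^-10
  A^-2 * (98*d^2 + 105*d^4 + 7*d^6) = 7*A^10 + 147*A^6 + 623*A^2 + 966*A^-2 + 623*A^-6 + 147*A^-10 + 7*A^-14
  A^-4 * (76*d^3 + 43*d^5 + d^7) = -A^10 - 50*A^6 - 312*A^2 - 693*A^-2 - 693*A^-6 - 312*A^-10 - 50*A^-14 - A^-18
  A^-6 * (35*d^4 + 10*d^6) = 10*A^6 + 95*A^2 + 290*A^-2 + 410*A^-6 + 290*A^-10 + 95*A^-14 + 10*A^-18
  A^-8 * (9*d^5 + d^7) = -A^6 - 16*A^2 - 66*A^-2 - 125*A^-6 - 125*A^-10 - 66*A^-14 - 16*A^-18 - A^-22
  A^-10 * (d^6) = A^2 + 6*A^-2 + 15*A^-6 + 20*A^-10 + 15*A^-14 + 6*A^-18 + A^-22
Summing the groups: <K> = A^14 + A^6 - A^-2 + A^-6 - A^-10 + A^-14 - A^-18
Normalise by the writhe: (-A^3)^(-w) = (-A^3)^(-10) = A^-30, so f(A) = A^-30 * <K> = A^-16 + A^-24 - A^-32 + A^-36 - A^-40 + A^-44 - A^-48.
Substitute A = t^(-1/4), i.e. A^e → t^(-e/4): V(t) = -t^12 + t^11 - t^10 + t^9 - t^8 + t^6 + t^4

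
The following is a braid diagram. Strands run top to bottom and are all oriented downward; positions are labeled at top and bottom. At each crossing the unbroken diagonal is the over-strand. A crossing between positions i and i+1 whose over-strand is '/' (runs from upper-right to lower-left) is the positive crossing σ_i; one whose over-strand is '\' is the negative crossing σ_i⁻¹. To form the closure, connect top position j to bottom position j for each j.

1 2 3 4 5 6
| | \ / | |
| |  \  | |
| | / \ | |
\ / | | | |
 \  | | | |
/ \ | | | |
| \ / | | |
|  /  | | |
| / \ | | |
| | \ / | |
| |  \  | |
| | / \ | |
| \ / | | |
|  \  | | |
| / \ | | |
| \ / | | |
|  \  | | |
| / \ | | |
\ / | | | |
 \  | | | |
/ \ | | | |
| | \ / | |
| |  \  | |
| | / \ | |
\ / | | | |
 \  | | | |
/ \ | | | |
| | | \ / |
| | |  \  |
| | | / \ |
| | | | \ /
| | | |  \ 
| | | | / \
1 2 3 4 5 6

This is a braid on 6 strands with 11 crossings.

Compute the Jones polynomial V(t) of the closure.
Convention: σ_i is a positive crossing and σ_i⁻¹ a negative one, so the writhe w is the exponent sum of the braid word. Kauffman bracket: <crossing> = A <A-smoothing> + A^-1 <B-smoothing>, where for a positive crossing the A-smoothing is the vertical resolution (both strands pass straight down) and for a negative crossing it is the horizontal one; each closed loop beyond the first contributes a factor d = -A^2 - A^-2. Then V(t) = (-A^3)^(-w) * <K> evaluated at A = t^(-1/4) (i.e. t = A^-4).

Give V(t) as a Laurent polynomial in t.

t^-2 - t^-3 + 3*t^-4 - 3*t^-5 + 4*t^-6 - 4*t^-7 + 2*t^-8 - 2*t^-9 + t^-10

Derivation:
Reading the diagram top to bottom ('/'-over between positions i,i+1 = s_i, '\'-over = s_i^-1): braid word = s3^-1 s1^-1 s2 s3^-1 s2^-1 s2^-1 s1^-1 s3^-1 s1^-1 s4^-1 s5^-1.
The presented braid s3^-1 s1^-1 s2 s3^-1 s2^-1 s2^-1 s1^-1 s3^-1 s1^-1 s4^-1 s5^-1 on 6 strands reduces by inverse Markov moves (closure unchanged at each step):
  Destabilize: the word has the form β·s5^-1 where s5^-1 occurs only as the final letter (β ∈ B_5); drop it and the last strand → 5 strands.
  Destabilize: the word has the form β·s4^-1 where s4^-1 occurs only as the final letter (β ∈ B_4); drop it and the last strand → 4 strands.
Reduced to β = s3^-1 s1^-1 s2 s3^-1 s2^-1 s2^-1 s1^-1 s3^-1 s1^-1 on 4 strands, 9 crossings.
Compute on β:
Braid: s3^-1 s1^-1 s2 s3^-1 s2^-1 s2^-1 s1^-1 s3^-1 s1^-1 on 4 strands, 9 crossings.
Writhe w = (#positive) - (#negative) = 1 - 8 = -7.
Computing the Kauffman bracket via state sum. There are 2^9 = 512 states.
Each crossing splits two ways (0=vertical, 1=horizontal). The state's weight is A^(#A-smoothings - #B-smoothings) * d^(loops - 1).
Tabulate the states by total A-exponent and number of loops L (A-exp: L × count):
  A^9: L=6 ×1
  A^7: L=5 ×9
  A^5: L=4 ×34, L=6 ×2
  A^3: L=3 ×67, L=5 ×17
  A^1: L=2 ×69, L=4 ×56, L=6 ×1
  A^-1: L=1 ×30, L=3 ×88, L=5 ×8
  A^-3: L=2 ×61, L=4 ×23
  A^-5: L=1 ×9, L=3 ×26, L=5 ×1
  A^-7: L=2 ×6, L=4 ×3
  A^-9: L=3 ×1
Each group contributes A^e * Σ count * d^(L-1):
Powers of d = -A^2 - A^-2: d^2 = A^4 + 2 + A^-4; d^3 = -A^6 - 3*A^2 - 3*A^-2 - A^-6; d^4 = A^8 + 4*A^4 + 6 + 4*A^-4 + A^-8; d^5 = -A^10 - 5*A^6 - 10*A^2 - 10*A^-2 - 5*A^-6 - A^-10.
  A^9 * (d^5) = -A^19 - 5*A^15 - 10*A^11 - 10*A^7 - 5*A^3 - A^-1
  A^7 * (9*d^4) = 9*A^15 + 36*A^11 + 54*A^7 + 36*A^3 + 9*A^-1
  A^5 * (34*d^3 + 2*d^5) = -2*A^15 - 44*A^11 - 122*A^7 - 122*A^3 - 44*A^-1 - 2*A^-5
  A^3 * (67*d^2 + 17*d^4) = 17*A^11 + 135*A^7 + 236*A^3 + 135*A^-1 + 17*A^-5
  A^1 * (69*d + 56*d^3 + d^5) = -A^11 - 61*A^7 - 247*A^3 - 247*A^-1 - 61*A^-5 - A^-9
  A^-1 * (30 + 88*d^2 + 8*d^4) = 8*A^7 + 120*A^3 + 254*A^-1 + 120*A^-5 + 8*A^-9
  A^-3 * (61*d + 23*d^3) = -23*A^3 - 130*A^-1 - 130*A^-5 - 23*A^-9
  A^-5 * (9 + 26*d^2 + d^4) = A^3 + 30*A^-1 + 67*A^-5 + 30*A^-9 + A^-13
  A^-7 * (6*d + 3*d^3) = -3*A^-1 - 15*A^-5 - 15*A^-9 - 3*A^-13
  A^-9 * (d^2) = A^-5 + 2*A^-9 + A^-13
Summing the groups: <K> = -A^19 + 2*A^15 - 2*A^11 + 4*A^7 - 4*A^3 + 3*A^-1 - 3*A^-5 + A^-9 - A^-13
Normalise by the writhe: (-A^3)^(-w) = (-A^3)^(7) = -A^21, so f(A) = -A^21 * <K> = A^40 - 2*A^36 + 2*A^32 - 4*A^28 + 4*A^24 - 3*A^20 + 3*A^16 - A^12 + A^8.
Substitute A = t^(-1/4), i.e. A^e → t^(-e/4): V(t) = t^-2 - t^-3 + 3*t^-4 - 3*t^-5 + 4*t^-6 - 4*t^-7 + 2*t^-8 - 2*t^-9 + t^-10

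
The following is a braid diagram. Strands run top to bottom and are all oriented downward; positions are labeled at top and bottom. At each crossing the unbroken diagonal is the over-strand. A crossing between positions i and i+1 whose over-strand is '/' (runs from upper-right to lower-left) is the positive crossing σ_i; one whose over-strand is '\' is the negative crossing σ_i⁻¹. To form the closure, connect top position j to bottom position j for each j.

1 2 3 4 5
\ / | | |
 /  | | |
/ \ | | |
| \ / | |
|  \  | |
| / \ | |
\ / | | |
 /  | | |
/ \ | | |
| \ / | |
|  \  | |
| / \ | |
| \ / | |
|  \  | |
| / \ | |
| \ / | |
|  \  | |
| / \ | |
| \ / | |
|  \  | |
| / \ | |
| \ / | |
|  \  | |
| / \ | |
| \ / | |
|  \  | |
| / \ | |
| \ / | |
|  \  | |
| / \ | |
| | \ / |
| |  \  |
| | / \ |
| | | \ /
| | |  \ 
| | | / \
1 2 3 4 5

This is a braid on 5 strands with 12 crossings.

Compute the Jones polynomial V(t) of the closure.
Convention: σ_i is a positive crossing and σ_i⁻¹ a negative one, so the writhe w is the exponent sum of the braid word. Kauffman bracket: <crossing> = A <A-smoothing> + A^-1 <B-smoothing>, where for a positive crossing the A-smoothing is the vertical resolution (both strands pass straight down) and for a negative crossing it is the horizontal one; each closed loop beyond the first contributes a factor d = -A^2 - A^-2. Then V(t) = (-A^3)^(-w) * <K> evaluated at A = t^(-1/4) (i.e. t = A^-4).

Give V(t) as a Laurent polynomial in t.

Reading the diagram top to bottom ('/'-over between positions i,i+1 = s_i, '\'-over = s_i^-1): braid word = s1 s2^-1 s1 s2^-1 s2^-1 s2^-1 s2^-1 s2^-1 s2^-1 s2^-1 s3^-1 s4^-1.
The presented braid s1 s2^-1 s1 s2^-1 s2^-1 s2^-1 s2^-1 s2^-1 s2^-1 s2^-1 s3^-1 s4^-1 on 5 strands reduces by inverse Markov moves (closure unchanged at each step):
  Destabilize: the word has the form β·s4^-1 where s4^-1 occurs only as the final letter (β ∈ B_4); drop it and the last strand → 4 strands.
  Destabilize: the word has the form β·s3^-1 where s3^-1 occurs only as the final letter (β ∈ B_3); drop it and the last strand → 3 strands.
Reduced to β = s1 s2^-1 s1 s2^-1 s2^-1 s2^-1 s2^-1 s2^-1 s2^-1 s2^-1 on 3 strands, 10 crossings.
Compute on β:
Braid: s1 s2^-1 s1 s2^-1 s2^-1 s2^-1 s2^-1 s2^-1 s2^-1 s2^-1 on 3 strands, 10 crossings.
Writhe w = (#positive) - (#negative) = 2 - 8 = -6.
Computing the Kauffman bracket via state sum. There are 2^10 = 1024 states.
Each crossing splits two ways (0=vertical, 1=horizontal). The state's weight is A^(#A-smoothings - #B-smoothings) * d^(loops - 1).
Tabulate the states by total A-exponent and number of loops L (A-exp: L × count):
  A^10: L=9 ×1
  A^8: L=8 ×10
  A^6: L=7 ×45
  A^4: L=6 ×119, L=8 ×1
  A^2: L=5 ×203, L=7 ×7
  A^0: L=4 ×231, L=6 ×21
  A^-2: L=3 ×175, L=5 ×35
  A^-4: L=2 ×85, L=4 ×35
  A^-6: L=1 ×23, L=3 ×22
  A^-8: L=2 ×10
  A^-10: L=3 ×1
Each group contributes A^e * Σ count * d^(L-1):
Powers of d = -A^2 - A^-2: d^2 = A^4 + 2 + A^-4; d^3 = -A^6 - 3*A^2 - 3*A^-2 - A^-6; d^4 = A^8 + 4*A^4 + 6 + 4*A^-4 + A^-8; d^5 = -A^10 - 5*A^6 - 10*A^2 - 10*A^-2 - 5*A^-6 - A^-10; d^6 = A^12 + 6*A^8 + 15*A^4 + 20 + 15*A^-4 + 6*A^-8 + A^-12; d^7 = -A^14 - 7*A^10 - 21*A^6 - 35*A^2 - 35*A^-2 - 21*A^-6 - 7*A^-10 - A^-14; d^8 = A^16 + 8*A^12 + 28*A^8 + 56*A^4 + 70 + 56*A^-4 + 28*A^-8 + 8*A^-12 + A^-16.
  A^10 * (d^8) = A^26 + 8*A^22 + 28*A^18 + 56*A^14 + 70*A^10 + 56*A^6 + 28*A^2 + 8*A^-2 + A^-6
  A^8 * (10*d^7) = -10*A^22 - 70*A^18 - 210*A^14 - 350*A^10 - 350*A^6 - 210*A^2 - 70*A^-2 - 10*A^-6
  A^6 * (45*d^6) = 45*A^18 + 270*A^14 + 675*A^10 + 900*A^6 + 675*A^2 + 270*A^-2 + 45*A^-6
  A^4 * (119*d^5 + d^7) = -A^18 - 126*A^14 - 616*A^10 - 1225*A^6 - 1225*A^2 - 616*A^-2 - 126*A^-6 - A^-10
  A^2 * (203*d^4 + 7*d^6) = 7*A^14 + 245*A^10 + 917*A^6 + 1358*A^2 + 917*A^-2 + 245*A^-6 + 7*A^-10
  A^0 * (231*d^3 + 21*d^5) = -21*A^10 - 336*A^6 - 903*A^2 - 903*A^-2 - 336*A^-6 - 21*A^-10
  A^-2 * (175*d^2 + 35*d^4) = 35*A^6 + 315*A^2 + 560*A^-2 + 315*A^-6 + 35*A^-10
  A^-4 * (85*d + 35*d^3) = -35*A^2 - 190*A^-2 - 190*A^-6 - 35*A^-10
  A^-6 * (23 + 22*d^2) = 22*A^-2 + 67*A^-6 + 22*A^-10
  A^-8 * (10*d) = -10*A^-6 - 10*A^-10
  A^-10 * (d^2) = A^-6 + 2*A^-10 + A^-14
Summing the groups: <K> = A^26 - 2*A^22 + 2*A^18 - 3*A^14 + 3*A^10 - 3*A^6 + 3*A^2 - 2*A^-2 + 2*A^-6 - A^-10 + A^-14
Normalise by the writhe: (-A^3)^(-w) = (-A^3)^(6) = A^18, so f(A) = A^18 * <K> = A^44 - 2*A^40 + 2*A^36 - 3*A^32 + 3*A^28 - 3*A^24 + 3*A^20 - 2*A^16 + 2*A^12 - A^8 + A^4.
Substitute A = t^(-1/4), i.e. A^e → t^(-e/4): V(t) = t^-1 - t^-2 + 2*t^-3 - 2*t^-4 + 3*t^-5 - 3*t^-6 + 3*t^-7 - 3*t^-8 + 2*t^-9 - 2*t^-10 + t^-11

Answer: t^-1 - t^-2 + 2*t^-3 - 2*t^-4 + 3*t^-5 - 3*t^-6 + 3*t^-7 - 3*t^-8 + 2*t^-9 - 2*t^-10 + t^-11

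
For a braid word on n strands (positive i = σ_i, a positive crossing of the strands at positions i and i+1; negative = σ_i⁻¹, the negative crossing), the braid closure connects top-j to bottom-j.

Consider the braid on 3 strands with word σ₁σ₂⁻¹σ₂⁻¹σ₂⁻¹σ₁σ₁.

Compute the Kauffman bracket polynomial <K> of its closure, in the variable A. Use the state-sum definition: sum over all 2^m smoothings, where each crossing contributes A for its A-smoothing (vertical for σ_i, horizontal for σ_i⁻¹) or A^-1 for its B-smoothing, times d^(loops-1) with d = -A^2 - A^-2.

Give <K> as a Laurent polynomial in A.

Braid: s1 s2^-1 s2^-1 s2^-1 s1 s1 on 3 strands, 6 crossings.
Writhe w = (#positive) - (#negative) = 3 - 3 = 0.
Computing the Kauffman bracket via state sum. There are 2^6 = 64 states.
Each crossing splits two ways (0=vertical, 1=horizontal). The state's weight is A^(#A-smoothings - #B-smoothings) * d^(loops - 1).
Tabulate the states by total A-exponent and number of loops L (A-exp: L × count):
  A^6: L=4 ×1
  A^4: L=3 ×6
  A^2: L=2 ×12, L=4 ×3
  A^0: L=1 ×9, L=3 ×10, L=5 ×1
  A^-2: L=2 ×12, L=4 ×3
  A^-4: L=3 ×6
  A^-6: L=4 ×1
Each group contributes A^e * Σ count * d^(L-1):
Powers of d = -A^2 - A^-2: d^2 = A^4 + 2 + A^-4; d^3 = -A^6 - 3*A^2 - 3*A^-2 - A^-6; d^4 = A^8 + 4*A^4 + 6 + 4*A^-4 + A^-8.
  A^6 * (d^3) = -A^12 - 3*A^8 - 3*A^4 - 1
  A^4 * (6*d^2) = 6*A^8 + 12*A^4 + 6
  A^2 * (12*d + 3*d^3) = -3*A^8 - 21*A^4 - 21 - 3*A^-4
  A^0 * (9 + 10*d^2 + d^4) = A^8 + 14*A^4 + 35 + 14*A^-4 + A^-8
  A^-2 * (12*d + 3*d^3) = -3*A^4 - 21 - 21*A^-4 - 3*A^-8
  A^-4 * (6*d^2) = 6 + 12*A^-4 + 6*A^-8
  A^-6 * (d^3) = -1 - 3*A^-4 - 3*A^-8 - A^-12
Summing the groups: <K> = -A^12 + A^8 - A^4 + 3 - A^-4 + A^-8 - A^-12

Answer: -A^12 + A^8 - A^4 + 3 - A^-4 + A^-8 - A^-12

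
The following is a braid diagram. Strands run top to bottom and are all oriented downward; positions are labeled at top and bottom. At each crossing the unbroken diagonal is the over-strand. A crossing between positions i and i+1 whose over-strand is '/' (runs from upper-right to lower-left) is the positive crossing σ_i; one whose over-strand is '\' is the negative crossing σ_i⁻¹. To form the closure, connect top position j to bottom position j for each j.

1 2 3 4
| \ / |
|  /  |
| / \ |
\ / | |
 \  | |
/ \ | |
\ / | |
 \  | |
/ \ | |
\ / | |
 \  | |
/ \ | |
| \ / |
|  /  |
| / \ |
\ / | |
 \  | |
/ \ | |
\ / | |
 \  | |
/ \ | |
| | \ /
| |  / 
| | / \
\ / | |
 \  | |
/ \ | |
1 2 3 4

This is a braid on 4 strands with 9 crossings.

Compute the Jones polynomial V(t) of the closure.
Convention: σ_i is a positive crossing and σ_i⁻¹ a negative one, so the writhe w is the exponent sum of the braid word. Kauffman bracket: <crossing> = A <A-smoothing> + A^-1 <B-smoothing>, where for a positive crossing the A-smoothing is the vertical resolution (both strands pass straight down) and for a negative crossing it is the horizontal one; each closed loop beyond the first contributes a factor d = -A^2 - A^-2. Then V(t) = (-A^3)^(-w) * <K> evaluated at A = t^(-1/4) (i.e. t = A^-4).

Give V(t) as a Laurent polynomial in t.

1 - t^-1 + 3*t^-2 - 3*t^-3 + 3*t^-4 - 4*t^-5 + 3*t^-6 - 2*t^-7 + t^-8

Derivation:
Reading the diagram top to bottom ('/'-over between positions i,i+1 = s_i, '\'-over = s_i^-1): braid word = s2 s1^-1 s1^-1 s1^-1 s2 s1^-1 s1^-1 s3 s1^-1.
Braid: s2 s1^-1 s1^-1 s1^-1 s2 s1^-1 s1^-1 s3 s1^-1 on 4 strands, 9 crossings.
Writhe w = (#positive) - (#negative) = 3 - 6 = -3.
State-sum expansion of <K>. There are 2^9 = 512 states.
Each crossing splits two ways (0=vertical, 1=horizontal). The state's weight is A^(#A-smoothings - #B-smoothings) * d^(loops - 1).
Tabulate the states by total A-exponent and number of loops L (A-exp: L × count):
  A^9: L=8 ×1
  A^7: L=7 ×9
  A^5: L=6 ×36
  A^3: L=5 ×84
  A^1: L=4 ×126
  A^-1: L=3 ×124, L=5 ×2
  A^-3: L=2 ×75, L=4 ×9
  A^-5: L=1 ×21, L=3 ×15
  A^-7: L=2 ×8, L=4 ×1
  A^-9: L=3 ×1
Each group contributes A^e * Σ count * d^(L-1):
Powers of d = -A^2 - A^-2: d^2 = A^4 + 2 + A^-4; d^3 = -A^6 - 3*A^2 - 3*A^-2 - A^-6; d^4 = A^8 + 4*A^4 + 6 + 4*A^-4 + A^-8; d^5 = -A^10 - 5*A^6 - 10*A^2 - 10*A^-2 - 5*A^-6 - A^-10; d^6 = A^12 + 6*A^8 + 15*A^4 + 20 + 15*A^-4 + 6*A^-8 + A^-12; d^7 = -A^14 - 7*A^10 - 21*A^6 - 35*A^2 - 35*A^-2 - 21*A^-6 - 7*A^-10 - A^-14.
  A^9 * (d^7) = -A^23 - 7*A^19 - 21*A^15 - 35*A^11 - 35*A^7 - 21*A^3 - 7*A^-1 - A^-5
  A^7 * (9*d^6) = 9*A^19 + 54*A^15 + 135*A^11 + 180*A^7 + 135*A^3 + 54*A^-1 + 9*A^-5
  A^5 * (36*d^5) = -36*A^15 - 180*A^11 - 360*A^7 - 360*A^3 - 180*A^-1 - 36*A^-5
  A^3 * (84*d^4) = 84*A^11 + 336*A^7 + 504*A^3 + 336*A^-1 + 84*A^-5
  A^1 * (126*d^3) = -126*A^7 - 378*A^3 - 378*A^-1 - 126*A^-5
  A^-1 * (124*d^2 + 2*d^4) = 2*A^7 + 132*A^3 + 260*A^-1 + 132*A^-5 + 2*A^-9
  A^-3 * (75*d + 9*d^3) = -9*A^3 - 102*A^-1 - 102*A^-5 - 9*A^-9
  A^-5 * (21 + 15*d^2) = 15*A^-1 + 51*A^-5 + 15*A^-9
  A^-7 * (8*d + d^3) = -A^-1 - 11*A^-5 - 11*A^-9 - A^-13
  A^-9 * (d^2) = A^-5 + 2*A^-9 + A^-13
Summing the groups: <K> = -A^23 + 2*A^19 - 3*A^15 + 4*A^11 - 3*A^7 + 3*A^3 - 3*A^-1 + A^-5 - A^-9
Normalise by the writhe: (-A^3)^(-w) = (-A^3)^(3) = -A^9, so f(A) = -A^9 * <K> = A^32 - 2*A^28 + 3*A^24 - 4*A^20 + 3*A^16 - 3*A^12 + 3*A^8 - A^4 + 1.
Substitute A = t^(-1/4), i.e. A^e → t^(-e/4): V(t) = 1 - t^-1 + 3*t^-2 - 3*t^-3 + 3*t^-4 - 4*t^-5 + 3*t^-6 - 2*t^-7 + t^-8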